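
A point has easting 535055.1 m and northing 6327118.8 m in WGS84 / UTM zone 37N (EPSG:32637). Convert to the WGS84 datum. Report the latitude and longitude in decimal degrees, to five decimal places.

lat 57.08610°, lon 39.57840°

Zone 37N: λ₀ = 39°, k₀ = 0.9996, false easting 500000 m.
Meridian distance M = (N − FN)/k₀ = 6329650.7 m.
Inverse transverse Mercator on WGS84 gives φ = 57.08610020°, λ = 39.57839927°.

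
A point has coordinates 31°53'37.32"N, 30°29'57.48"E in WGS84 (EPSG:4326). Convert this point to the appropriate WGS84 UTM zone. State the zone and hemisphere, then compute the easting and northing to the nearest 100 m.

Longitude 30.4993° lies in the 6° band [30°, 36°), giving zone 36; latitude is north of the equator, so 36N.
Zone 36 central meridian λ₀ = 6×36 − 183 = 33°; Δλ = -2.5007°.
Transverse Mercator on WGS84 with k₀ = 0.9996 gives E = 263489.995 m, N = 3531381.250 m.

Zone 36N: E 263500 m, N 3531400 m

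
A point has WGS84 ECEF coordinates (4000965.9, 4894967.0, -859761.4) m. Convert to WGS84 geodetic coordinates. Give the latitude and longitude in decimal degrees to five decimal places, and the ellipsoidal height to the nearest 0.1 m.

lat -7.79590°, lon 50.73870°, h 2505.6 m

λ = atan2(Y, X) = 50.73869993°; p = √(X²+Y²) = 6322059.0 m.
Bowring's method on WGS84 (a = 6378137 m, b = 6356752.314 m) gives φ = -7.79589991°, h = 2505.564 m.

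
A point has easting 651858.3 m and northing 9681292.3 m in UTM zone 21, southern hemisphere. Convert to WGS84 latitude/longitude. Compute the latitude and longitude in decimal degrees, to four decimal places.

lat -2.8826°, lon -55.6337°

Zone 21S: λ₀ = -57°, k₀ = 0.9996, false easting 500000 m, false northing 10000000 m.
Meridian distance M = (N − FN)/k₀ = -318835.2 m.
Inverse transverse Mercator on WGS84 gives φ = -2.88260019°, λ = -55.63370010°.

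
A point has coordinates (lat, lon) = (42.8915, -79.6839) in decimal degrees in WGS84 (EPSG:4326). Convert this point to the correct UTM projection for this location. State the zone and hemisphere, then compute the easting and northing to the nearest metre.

Longitude -79.6839° lies in the 6° band [-84°, -78°), giving zone 17; latitude is north of the equator, so 17N.
Zone 17 central meridian λ₀ = 6×17 − 183 = -81°; Δλ = +1.3161°.
Transverse Mercator on WGS84 with k₀ = 0.9996 gives E = 607462.412 m, N = 4749606.273 m.

Zone 17N: E 607462 m, N 4749606 m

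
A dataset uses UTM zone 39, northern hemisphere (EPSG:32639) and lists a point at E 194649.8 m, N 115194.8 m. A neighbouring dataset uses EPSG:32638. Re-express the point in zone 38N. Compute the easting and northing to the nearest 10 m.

E 862500 m, N 115250 m

UTM 39N → geographic: φ = 1.04100000°, λ = 48.25650024°.
UTM 38N (λ₀ = 45°) forward: E = 862503.948 m, N = 115249.220 m.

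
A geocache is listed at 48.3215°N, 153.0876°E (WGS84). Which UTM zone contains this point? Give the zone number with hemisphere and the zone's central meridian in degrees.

Zone 56N, central meridian 153°

UTM zone = ⌊(λ + 180)/6⌋ + 1; 153.0876° ∈ [150°, 156°) → zone 56.
Hemisphere: N (φ ≥ 0).
Central meridian λ₀ = 6×56 − 183 = 153°.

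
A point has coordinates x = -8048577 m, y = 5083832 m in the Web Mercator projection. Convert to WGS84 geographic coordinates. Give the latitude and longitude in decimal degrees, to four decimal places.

R = 6378137 m. λ = x/R = -72.30159735°.
φ = 2·arctan(exp(y/R)) − 90° = 2·arctan(2.21903) − 90° = 41.48289757°.

lat 41.4829°, lon -72.3016°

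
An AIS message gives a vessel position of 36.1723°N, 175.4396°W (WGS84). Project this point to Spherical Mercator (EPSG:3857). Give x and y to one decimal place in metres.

x -19529846.9 m, y 4324355.6 m

Web Mercator is spherical with R = a = 6378137 m.
x = R·λ = 6378137 × -3.061998658 = -19529846.937 m.
y = R·ln tan(π/4 + φ/2) = 6378137 × 0.677996656 = 4324355.560 m.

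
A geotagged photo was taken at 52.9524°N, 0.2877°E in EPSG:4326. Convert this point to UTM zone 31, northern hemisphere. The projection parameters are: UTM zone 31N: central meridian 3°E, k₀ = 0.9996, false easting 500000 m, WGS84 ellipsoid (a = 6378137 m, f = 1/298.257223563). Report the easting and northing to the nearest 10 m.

E 317800 m, N 5870420 m

Zone 31 central meridian λ₀ = 6×31 − 183 = 3°; Δλ = -2.7123°.
Transverse Mercator on WGS84 with k₀ = 0.9996 gives E = 317795.028 m, N = 5870418.642 m.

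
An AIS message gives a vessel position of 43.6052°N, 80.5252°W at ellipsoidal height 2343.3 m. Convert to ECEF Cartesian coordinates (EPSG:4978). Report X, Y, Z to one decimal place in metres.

WGS84: a = 6378137 m, e² = 0.006694380; N(φ) = a/√(1−e²sin²φ) = 6388316.227 m.
X = (N+h)·cosφ·cosλ = 761756.249 m; Y = (N+h)·cosφ·sinλ = -4564407.418 m; Z = (N(1−e²)+h)·sinφ = 4378048.754 m.

X 761756.2 m, Y -4564407.4 m, Z 4378048.8 m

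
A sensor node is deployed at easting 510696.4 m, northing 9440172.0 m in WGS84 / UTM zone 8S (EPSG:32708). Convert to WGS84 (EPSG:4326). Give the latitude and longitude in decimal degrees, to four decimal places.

lat -5.0648°, lon -134.9035°

Zone 8S: λ₀ = -135°, k₀ = 0.9996, false easting 500000 m, false northing 10000000 m.
Meridian distance M = (N − FN)/k₀ = -560052.0 m.
Inverse transverse Mercator on WGS84 gives φ = -5.06480007°, λ = -134.90349992°.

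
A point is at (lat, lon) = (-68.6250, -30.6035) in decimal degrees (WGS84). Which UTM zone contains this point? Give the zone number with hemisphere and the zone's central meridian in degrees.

Zone 25S, central meridian -33°

UTM zone = ⌊(λ + 180)/6⌋ + 1; -30.6035° ∈ [-36°, -30°) → zone 25.
Hemisphere: S (φ < 0).
Central meridian λ₀ = 6×25 − 183 = -33°.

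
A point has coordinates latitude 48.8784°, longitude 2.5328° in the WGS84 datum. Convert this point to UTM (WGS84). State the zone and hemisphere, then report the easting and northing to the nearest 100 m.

Longitude 2.5328° lies in the 6° band [0°, 6°), giving zone 31; latitude is north of the equator, so 31N.
Zone 31 central meridian λ₀ = 6×31 − 183 = 3°; Δλ = -0.4672°.
Transverse Mercator on WGS84 with k₀ = 0.9996 gives E = 465744.753 m, N = 5414043.440 m.

Zone 31N: E 465700 m, N 5414000 m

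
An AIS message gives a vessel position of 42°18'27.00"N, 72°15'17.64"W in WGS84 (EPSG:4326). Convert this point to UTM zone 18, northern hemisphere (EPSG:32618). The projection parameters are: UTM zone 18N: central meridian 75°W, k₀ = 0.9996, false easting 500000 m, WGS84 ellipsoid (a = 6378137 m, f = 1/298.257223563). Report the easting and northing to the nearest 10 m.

Zone 18 central meridian λ₀ = 6×18 − 183 = -75°; Δλ = +2.7451°.
Transverse Mercator on WGS84 with k₀ = 0.9996 gives E = 726253.106 m, N = 4687568.247 m.

E 726250 m, N 4687570 m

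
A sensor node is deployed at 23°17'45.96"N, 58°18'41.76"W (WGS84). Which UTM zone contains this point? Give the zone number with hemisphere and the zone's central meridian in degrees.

Zone 21N, central meridian -57°

UTM zone = ⌊(λ + 180)/6⌋ + 1; -58.3116° ∈ [-60°, -54°) → zone 21.
Hemisphere: N (φ ≥ 0).
Central meridian λ₀ = 6×21 − 183 = -57°.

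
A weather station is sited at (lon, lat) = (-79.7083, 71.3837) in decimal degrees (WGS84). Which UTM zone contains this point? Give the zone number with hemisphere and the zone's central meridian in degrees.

Zone 17N, central meridian -81°

UTM zone = ⌊(λ + 180)/6⌋ + 1; -79.7083° ∈ [-84°, -78°) → zone 17.
Hemisphere: N (φ ≥ 0).
Central meridian λ₀ = 6×17 − 183 = -81°.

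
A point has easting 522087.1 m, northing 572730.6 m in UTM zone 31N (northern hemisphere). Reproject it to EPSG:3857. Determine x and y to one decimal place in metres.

Unproject from UTM 31N (λ₀ = 3°) → φ = 5.18150040°, λ = 3.19929979°.
Web Mercator (R = 6378137 m): x = 356144.424 m, y = 577589.812 m.

x 356144.4 m, y 577589.8 m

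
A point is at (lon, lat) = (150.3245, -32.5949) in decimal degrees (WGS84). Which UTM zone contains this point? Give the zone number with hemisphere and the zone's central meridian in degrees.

UTM zone = ⌊(λ + 180)/6⌋ + 1; 150.3245° ∈ [150°, 156°) → zone 56.
Hemisphere: S (φ < 0).
Central meridian λ₀ = 6×56 − 183 = 153°.

Zone 56S, central meridian 153°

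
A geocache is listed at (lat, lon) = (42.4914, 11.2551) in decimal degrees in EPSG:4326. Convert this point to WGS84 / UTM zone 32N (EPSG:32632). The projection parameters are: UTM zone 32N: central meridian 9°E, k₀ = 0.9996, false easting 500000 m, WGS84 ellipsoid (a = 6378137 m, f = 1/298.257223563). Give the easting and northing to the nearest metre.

E 685323 m, N 4706802 m

Zone 32 central meridian λ₀ = 6×32 − 183 = 9°; Δλ = +2.2551°.
Transverse Mercator on WGS84 with k₀ = 0.9996 gives E = 685322.504 m, N = 4706802.323 m.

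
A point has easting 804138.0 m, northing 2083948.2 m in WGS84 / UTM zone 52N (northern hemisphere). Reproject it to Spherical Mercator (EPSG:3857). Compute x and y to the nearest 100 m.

x 14681400 m, y 2134400 m

Unproject from UTM 52N (λ₀ = 129°) → φ = 18.82509994°, λ = 131.88569969°.
Web Mercator (R = 6378137 m): x = 14681448.933 m, y = 2134355.049 m.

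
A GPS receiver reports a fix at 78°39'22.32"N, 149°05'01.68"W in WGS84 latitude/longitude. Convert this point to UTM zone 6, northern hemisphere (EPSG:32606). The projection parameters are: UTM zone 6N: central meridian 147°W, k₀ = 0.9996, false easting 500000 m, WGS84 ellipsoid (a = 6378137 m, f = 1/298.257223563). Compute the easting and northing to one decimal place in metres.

Zone 6 central meridian λ₀ = 6×6 − 183 = -147°; Δλ = -2.0838°.
Transverse Mercator on WGS84 with k₀ = 0.9996 gives E = 454253.064 m, N = 8732419.282 m.

E 454253.1 m, N 8732419.3 m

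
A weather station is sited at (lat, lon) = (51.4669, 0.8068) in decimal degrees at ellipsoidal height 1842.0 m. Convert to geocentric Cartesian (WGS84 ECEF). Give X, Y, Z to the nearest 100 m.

X 3982300 m, Y 56100 m, Z 4967500 m

WGS84: a = 6378137 m, e² = 0.006694380; N(φ) = a/√(1−e²sin²φ) = 6391240.894 m.
X = (N+h)·cosφ·cosλ = 3982282.581 m; Y = (N+h)·cosφ·sinλ = 56079.488 m; Z = (N(1−e²)+h)·sinφ = 4967510.039 m.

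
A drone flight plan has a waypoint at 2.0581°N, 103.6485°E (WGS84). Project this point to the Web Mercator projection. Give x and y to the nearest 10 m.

x 11538100 m, y 229160 m

Web Mercator is spherical with R = a = 6378137 m.
x = R·λ = 6378137 × 1.809007590 = 11538098.241 m.
y = R·ln tan(π/4 + φ/2) = 6378137 × 0.035928349 = 229155.929 m.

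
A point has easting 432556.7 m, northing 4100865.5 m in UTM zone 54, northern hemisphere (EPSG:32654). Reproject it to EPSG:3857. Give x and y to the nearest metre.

x 15611612 m, y 4446302 m

Unproject from UTM 54N (λ₀ = 141°) → φ = 37.05159962°, λ = 140.24149955°.
Web Mercator (R = 6378137 m): x = 15611612.318 m, y = 4446301.551 m.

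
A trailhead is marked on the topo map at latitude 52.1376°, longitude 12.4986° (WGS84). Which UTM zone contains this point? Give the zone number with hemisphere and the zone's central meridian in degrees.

Zone 33N, central meridian 15°

UTM zone = ⌊(λ + 180)/6⌋ + 1; 12.4986° ∈ [12°, 18°) → zone 33.
Hemisphere: N (φ ≥ 0).
Central meridian λ₀ = 6×33 − 183 = 15°.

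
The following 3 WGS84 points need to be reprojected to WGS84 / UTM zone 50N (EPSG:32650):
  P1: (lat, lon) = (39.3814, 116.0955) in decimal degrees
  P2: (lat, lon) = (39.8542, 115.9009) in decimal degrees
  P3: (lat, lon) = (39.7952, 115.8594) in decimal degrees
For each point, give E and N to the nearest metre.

UTM zone 50N: λ₀ = 117°, k₀ = 0.9996.
P1 (39.3814°, 116.0955°) → (422099.343, 4359492.493) m.
P2 (39.8542°, 115.9009°) → (405980.879, 4412152.981) m.
P3 (39.7952°, 115.8594°) → (402347.306, 4405648.992) m.

P1: E 422099 m, N 4359492 m; P2: E 405981 m, N 4412153 m; P3: E 402347 m, N 4405649 m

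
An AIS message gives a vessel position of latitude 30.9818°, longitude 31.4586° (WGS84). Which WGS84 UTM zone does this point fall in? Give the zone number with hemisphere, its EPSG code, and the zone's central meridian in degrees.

Zone 36N (EPSG:32636), central meridian 33°

UTM zone = ⌊(λ + 180)/6⌋ + 1; 31.4586° ∈ [30°, 36°) → zone 36.
Hemisphere: N (φ ≥ 0).
Central meridian λ₀ = 6×36 − 183 = 33°.
EPSG code: 32636.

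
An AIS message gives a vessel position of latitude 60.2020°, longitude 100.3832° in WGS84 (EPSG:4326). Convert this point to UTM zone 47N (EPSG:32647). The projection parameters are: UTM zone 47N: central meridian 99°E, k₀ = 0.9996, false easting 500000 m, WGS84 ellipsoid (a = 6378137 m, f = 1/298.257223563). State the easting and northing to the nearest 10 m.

E 576680 m, N 6674710 m

Zone 47 central meridian λ₀ = 6×47 − 183 = 99°; Δλ = +1.3832°.
Transverse Mercator on WGS84 with k₀ = 0.9996 gives E = 576677.106 m, N = 6674711.048 m.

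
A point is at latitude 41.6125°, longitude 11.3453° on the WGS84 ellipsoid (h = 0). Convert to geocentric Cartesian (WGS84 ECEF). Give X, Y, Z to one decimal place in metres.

X 4682369.9 m, Y 939480.3 m, Z 4213522.2 m

WGS84: a = 6378137 m, e² = 0.006694380; N(φ) = a/√(1−e²sin²φ) = 6387573.048 m.
X = (N+h)·cosφ·cosλ = 4682369.904 m; Y = (N+h)·cosφ·sinλ = 939480.298 m; Z = (N(1−e²)+h)·sinφ = 4213522.158 m.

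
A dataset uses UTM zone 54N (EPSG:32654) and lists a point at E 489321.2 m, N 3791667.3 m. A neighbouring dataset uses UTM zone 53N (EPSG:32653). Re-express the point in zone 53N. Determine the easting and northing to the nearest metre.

E 1042025 m, N 3807364 m

UTM 54N → geographic: φ = 34.26609960°, λ = 140.88400035°.
UTM 53N (λ₀ = 135°) forward: E = 1042025.161 m, N = 3807364.454 m.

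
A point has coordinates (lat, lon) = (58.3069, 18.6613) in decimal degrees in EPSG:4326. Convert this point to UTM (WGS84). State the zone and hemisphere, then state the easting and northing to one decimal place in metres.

Zone 34N: E 362963.1 m, N 6465259.3 m

Longitude 18.6613° lies in the 6° band [18°, 24°), giving zone 34; latitude is north of the equator, so 34N.
Zone 34 central meridian λ₀ = 6×34 − 183 = 21°; Δλ = -2.3387°.
Transverse Mercator on WGS84 with k₀ = 0.9996 gives E = 362963.085 m, N = 6465259.344 m.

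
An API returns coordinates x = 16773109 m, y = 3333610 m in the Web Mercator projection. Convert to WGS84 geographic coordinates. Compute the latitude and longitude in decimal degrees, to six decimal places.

lat 28.669203°, lon 150.675402°

R = 6378137 m. λ = x/R = 150.67540177°.
φ = 2·arctan(exp(y/R)) − 90° = 2·arctan(1.68651) − 90° = 28.66920313°.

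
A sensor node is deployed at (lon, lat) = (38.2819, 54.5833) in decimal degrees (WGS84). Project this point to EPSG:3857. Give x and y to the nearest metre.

Web Mercator is spherical with R = a = 6378137 m.
x = R·λ = 6378137 × 0.668145199 = 4261521.615 m.
y = R·ln tan(π/4 + φ/2) = 6378137 × 1.141620123 = 7281409.548 m.

x 4261522 m, y 7281410 m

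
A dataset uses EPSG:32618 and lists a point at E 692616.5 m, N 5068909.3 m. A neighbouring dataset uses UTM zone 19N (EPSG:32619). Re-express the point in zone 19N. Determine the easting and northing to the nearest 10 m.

UTM 18N → geographic: φ = 45.74690024°, λ = -72.52370052°.
UTM 19N (λ₀ = -69°) forward: E = 225914.665 m, N = 5071967.559 m.

E 225910 m, N 5071970 m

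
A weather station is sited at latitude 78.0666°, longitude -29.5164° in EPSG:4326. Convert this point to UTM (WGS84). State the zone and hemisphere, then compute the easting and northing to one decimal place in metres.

Zone 26N: E 441931.2 m, N 8667050.0 m

Longitude -29.5164° lies in the 6° band [-30°, -24°), giving zone 26; latitude is north of the equator, so 26N.
Zone 26 central meridian λ₀ = 6×26 − 183 = -27°; Δλ = -2.5164°.
Transverse Mercator on WGS84 with k₀ = 0.9996 gives E = 441931.241 m, N = 8667050.033 m.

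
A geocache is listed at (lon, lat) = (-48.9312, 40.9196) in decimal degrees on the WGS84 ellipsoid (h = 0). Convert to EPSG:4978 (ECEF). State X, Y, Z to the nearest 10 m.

X 3170800 m, Y -3638760 m, Z 4155680 m

WGS84: a = 6378137 m, e² = 0.006694380; N(φ) = a/√(1−e²sin²φ) = 6387315.943 m.
X = (N+h)·cosφ·cosλ = 3170803.836 m; Y = (N+h)·cosφ·sinλ = -3638758.707 m; Z = (N(1−e²)+h)·sinφ = 4155680.539 m.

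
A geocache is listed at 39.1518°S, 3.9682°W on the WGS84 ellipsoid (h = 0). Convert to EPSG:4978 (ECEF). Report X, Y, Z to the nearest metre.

X 4940831 m, Y -342741 m, Z -4005400 m

WGS84: a = 6378137 m, e² = 0.006694380; N(φ) = a/√(1−e²sin²φ) = 6386664.510 m.
X = (N+h)·cosφ·cosλ = 4940830.910 m; Y = (N+h)·cosφ·sinλ = -342741.018 m; Z = (N(1−e²)+h)·sinφ = -4005399.709 m.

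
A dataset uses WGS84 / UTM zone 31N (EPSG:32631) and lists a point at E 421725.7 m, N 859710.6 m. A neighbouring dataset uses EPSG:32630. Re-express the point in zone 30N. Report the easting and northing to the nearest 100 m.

UTM 31N → geographic: φ = 7.77699993°, λ = 2.29009970°.
UTM 30N (λ₀ = -3°) forward: E = 1084082.457 m, N = 863301.522 m.

E 1084100 m, N 863300 m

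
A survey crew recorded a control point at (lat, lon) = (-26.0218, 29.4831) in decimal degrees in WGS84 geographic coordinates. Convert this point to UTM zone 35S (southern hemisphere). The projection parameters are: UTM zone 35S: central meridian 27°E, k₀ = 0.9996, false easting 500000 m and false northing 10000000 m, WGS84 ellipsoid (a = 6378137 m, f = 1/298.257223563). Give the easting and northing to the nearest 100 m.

E 748500 m, N 7119500 m

Zone 35 central meridian λ₀ = 6×35 − 183 = 27°; Δλ = +2.4831°.
Transverse Mercator on WGS84 with k₀ = 0.9996 gives E = 748505.155 m, N = 7119538.544 m.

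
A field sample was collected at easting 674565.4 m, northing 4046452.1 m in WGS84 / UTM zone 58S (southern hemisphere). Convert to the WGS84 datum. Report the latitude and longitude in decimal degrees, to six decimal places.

Zone 58S: λ₀ = 165°, k₀ = 0.9996, false easting 500000 m, false northing 10000000 m.
Meridian distance M = (N − FN)/k₀ = -5955930.3 m.
Inverse transverse Mercator on WGS84 gives φ = -53.70140017°, λ = 167.64449986°.

lat -53.701400°, lon 167.644500°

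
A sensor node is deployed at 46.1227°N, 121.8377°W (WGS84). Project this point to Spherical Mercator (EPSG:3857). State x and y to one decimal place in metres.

x -13562910.7 m, y 5800033.8 m

Web Mercator is spherical with R = a = 6378137 m.
x = R·λ = 6378137 × -2.126469018 = -13562910.723 m.
y = R·ln tan(π/4 + φ/2) = 6378137 × 0.909361751 = 5800033.831 m.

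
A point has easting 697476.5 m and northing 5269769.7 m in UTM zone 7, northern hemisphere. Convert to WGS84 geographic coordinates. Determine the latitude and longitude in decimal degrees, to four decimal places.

lat 47.5513°, lon -138.3753°

Zone 7N: λ₀ = -141°, k₀ = 0.9996, false easting 500000 m.
Meridian distance M = (N − FN)/k₀ = 5271878.5 m.
Inverse transverse Mercator on WGS84 gives φ = 47.55129977°, λ = -138.37529938°.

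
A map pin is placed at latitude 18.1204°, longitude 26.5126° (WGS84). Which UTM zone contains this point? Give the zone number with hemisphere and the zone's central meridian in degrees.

UTM zone = ⌊(λ + 180)/6⌋ + 1; 26.5126° ∈ [24°, 30°) → zone 35.
Hemisphere: N (φ ≥ 0).
Central meridian λ₀ = 6×35 − 183 = 27°.

Zone 35N, central meridian 27°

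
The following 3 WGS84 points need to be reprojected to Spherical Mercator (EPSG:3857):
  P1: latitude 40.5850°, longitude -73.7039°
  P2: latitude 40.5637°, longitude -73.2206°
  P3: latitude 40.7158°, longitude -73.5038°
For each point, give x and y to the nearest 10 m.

P1: x -8204680 m, y 4951320 m; P2: x -8150880 m, y 4948200 m; P3: x -8182410 m, y 4970510 m

Web Mercator: x = R·λ, y = R·ln tan(π/4+φ/2), R = 6378137 m.
P1 (40.5850°, -73.7039°) → (-8204680.617, 4951320.630) m.
P2 (40.5637°, -73.2206°) → (-8150879.908, 4948198.958) m.
P3 (40.7158°, -73.5038°) → (-8182405.587, 4970512.174) m.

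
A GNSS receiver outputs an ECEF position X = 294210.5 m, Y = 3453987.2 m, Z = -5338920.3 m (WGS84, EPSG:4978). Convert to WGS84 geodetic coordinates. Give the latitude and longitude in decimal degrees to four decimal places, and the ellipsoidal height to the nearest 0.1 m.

lat -57.1803°, lon 85.1313°, h 2512.2 m

λ = atan2(Y, X) = 85.13130011°; p = √(X²+Y²) = 3466495.0 m.
Bowring's method on WGS84 (a = 6378137 m, b = 6356752.314 m) gives φ = -57.18029960°, h = 2512.214 m.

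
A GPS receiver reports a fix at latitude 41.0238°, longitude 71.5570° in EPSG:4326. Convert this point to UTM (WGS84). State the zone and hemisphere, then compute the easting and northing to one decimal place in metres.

Zone 42N: E 714980.3 m, N 4544548.9 m

Longitude 71.5570° lies in the 6° band [66°, 72°), giving zone 42; latitude is north of the equator, so 42N.
Zone 42 central meridian λ₀ = 6×42 − 183 = 69°; Δλ = +2.5570°.
Transverse Mercator on WGS84 with k₀ = 0.9996 gives E = 714980.251 m, N = 4544548.888 m.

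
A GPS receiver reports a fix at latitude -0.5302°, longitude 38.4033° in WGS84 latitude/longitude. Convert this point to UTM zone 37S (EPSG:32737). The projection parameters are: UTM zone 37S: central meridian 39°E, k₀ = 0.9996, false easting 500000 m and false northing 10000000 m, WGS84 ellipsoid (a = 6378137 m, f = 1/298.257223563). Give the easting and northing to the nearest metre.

Zone 37 central meridian λ₀ = 6×37 − 183 = 39°; Δλ = -0.5967°.
Transverse Mercator on WGS84 with k₀ = 0.9996 gives E = 433603.845 m, N = 9941393.753 m.

E 433604 m, N 9941394 m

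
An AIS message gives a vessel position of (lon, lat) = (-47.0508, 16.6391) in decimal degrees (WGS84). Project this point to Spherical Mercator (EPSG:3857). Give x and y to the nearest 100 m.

x -5237700 m, y 1878900 m

Web Mercator is spherical with R = a = 6378137 m.
x = R·λ = 6378137 × -0.821191376 = -5237671.097 m.
y = R·ln tan(π/4 + φ/2) = 6378137 × 0.294577285 = 1878854.283 m.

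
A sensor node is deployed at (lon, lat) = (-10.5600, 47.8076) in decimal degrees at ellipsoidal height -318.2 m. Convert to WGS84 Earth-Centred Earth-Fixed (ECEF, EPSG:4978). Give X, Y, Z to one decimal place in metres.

WGS84: a = 6378137 m, e² = 0.006694380; N(φ) = a/√(1−e²sin²φ) = 6389888.274 m.
X = (N+h)·cosφ·cosλ = 4218697.088 m; Y = (N+h)·cosφ·sinλ = -786459.741 m; Z = (N(1−e²)+h)·sinφ = 4702299.430 m.

X 4218697.1 m, Y -786459.7 m, Z 4702299.4 m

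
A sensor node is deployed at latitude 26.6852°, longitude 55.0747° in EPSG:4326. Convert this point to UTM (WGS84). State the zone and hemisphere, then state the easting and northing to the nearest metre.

Zone 40N: E 308430 m, N 2953015 m

Longitude 55.0747° lies in the 6° band [54°, 60°), giving zone 40; latitude is north of the equator, so 40N.
Zone 40 central meridian λ₀ = 6×40 − 183 = 57°; Δλ = -1.9253°.
Transverse Mercator on WGS84 with k₀ = 0.9996 gives E = 308430.309 m, N = 2953014.835 m.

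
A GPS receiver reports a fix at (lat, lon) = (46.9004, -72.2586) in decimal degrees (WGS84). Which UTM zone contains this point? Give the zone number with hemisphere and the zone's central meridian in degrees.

UTM zone = ⌊(λ + 180)/6⌋ + 1; -72.2586° ∈ [-78°, -72°) → zone 18.
Hemisphere: N (φ ≥ 0).
Central meridian λ₀ = 6×18 − 183 = -75°.

Zone 18N, central meridian -75°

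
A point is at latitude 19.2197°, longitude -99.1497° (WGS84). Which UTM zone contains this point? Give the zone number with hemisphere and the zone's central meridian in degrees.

UTM zone = ⌊(λ + 180)/6⌋ + 1; -99.1497° ∈ [-102°, -96°) → zone 14.
Hemisphere: N (φ ≥ 0).
Central meridian λ₀ = 6×14 − 183 = -99°.

Zone 14N, central meridian -99°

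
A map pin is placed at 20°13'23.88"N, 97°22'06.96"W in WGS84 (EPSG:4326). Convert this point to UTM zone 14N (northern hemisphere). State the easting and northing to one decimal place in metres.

E 670428.7 m, N 2237030.9 m

Zone 14 central meridian λ₀ = 6×14 − 183 = -99°; Δλ = +1.6314°.
Transverse Mercator on WGS84 with k₀ = 0.9996 gives E = 670428.682 m, N = 2237030.892 m.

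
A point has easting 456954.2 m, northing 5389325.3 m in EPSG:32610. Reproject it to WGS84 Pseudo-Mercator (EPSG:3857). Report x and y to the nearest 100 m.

Unproject from UTM 10N (λ₀ = -123°) → φ = 48.65549962°, λ = -123.58450027°.
Web Mercator (R = 6378137 m): x = -13757363.640 m, y = 6216607.769 m.

x -13757400 m, y 6216600 m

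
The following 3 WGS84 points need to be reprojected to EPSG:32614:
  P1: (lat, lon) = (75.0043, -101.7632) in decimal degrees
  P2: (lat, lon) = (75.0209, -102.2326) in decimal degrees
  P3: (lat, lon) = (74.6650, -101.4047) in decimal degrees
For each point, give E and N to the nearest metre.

P1: E 420219 m, N 8325945 m; P2: E 406779 m, N 8328480 m; P3: E 429031 m, N 8287667 m

UTM zone 14N: λ₀ = -99°, k₀ = 0.9996.
P1 (75.0043°, -101.7632°) → (420219.066, 8325945.269) m.
P2 (75.0209°, -102.2326°) → (406778.704, 8328479.861) m.
P3 (74.6650°, -101.4047°) → (429031.024, 8287666.664) m.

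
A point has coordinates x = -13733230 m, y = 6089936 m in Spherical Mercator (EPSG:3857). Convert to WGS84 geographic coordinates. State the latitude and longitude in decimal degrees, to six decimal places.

lat 47.898202°, lon -123.367704°

R = 6378137 m. λ = x/R = -123.36770409°.
φ = 2·arctan(exp(y/R)) − 90° = 2·arctan(2.59819) − 90° = 47.89820228°.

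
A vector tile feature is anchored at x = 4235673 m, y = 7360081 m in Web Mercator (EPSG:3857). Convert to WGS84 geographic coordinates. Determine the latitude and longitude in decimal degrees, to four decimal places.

lat 54.9908°, lon 38.0497°

R = 6378137 m. λ = x/R = 38.04969794°.
φ = 2·arctan(exp(y/R)) − 90° = 2·arctan(3.17071) − 90° = 54.99080111°.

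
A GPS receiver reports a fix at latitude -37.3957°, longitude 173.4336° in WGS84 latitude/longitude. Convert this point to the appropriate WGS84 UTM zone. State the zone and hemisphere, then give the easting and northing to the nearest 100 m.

Longitude 173.4336° lies in the 6° band [168°, 174°), giving zone 59; latitude is south of the equator, so 59S.
Zone 59 central meridian λ₀ = 6×59 − 183 = 171°; Δλ = +2.4336°.
Transverse Mercator on WGS84 with k₀ = 0.9996 gives E = 715422.075 m, N = 5858450.476 m.

Zone 59S: E 715400 m, N 5858500 m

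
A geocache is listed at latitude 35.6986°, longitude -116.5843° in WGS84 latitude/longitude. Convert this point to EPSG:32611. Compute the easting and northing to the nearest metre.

Zone 11 central meridian λ₀ = 6×11 − 183 = -117°; Δλ = +0.4157°.
Transverse Mercator on WGS84 with k₀ = 0.9996 gives E = 537608.202 m, N = 3950599.239 m.

E 537608 m, N 3950599 m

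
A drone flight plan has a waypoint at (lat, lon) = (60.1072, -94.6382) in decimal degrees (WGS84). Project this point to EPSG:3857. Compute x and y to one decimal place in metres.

x -10535076.2 m, y 8423643.6 m

Web Mercator is spherical with R = a = 6378137 m.
x = R·λ = 6378137 × -1.651748188 = -10535076.234 m.
y = R·ln tan(π/4 + φ/2) = 6378137 × 1.320705961 = 8423643.559 m.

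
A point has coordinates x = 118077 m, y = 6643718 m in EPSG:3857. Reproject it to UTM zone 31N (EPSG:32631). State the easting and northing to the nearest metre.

Web Mercator inverse (R = 6378137 m) → φ = 51.12659761°, λ = 1.06070374°.
UTM 31N forward: E = 364296.485 m, N = 5665691.452 m.

E 364296 m, N 5665691 m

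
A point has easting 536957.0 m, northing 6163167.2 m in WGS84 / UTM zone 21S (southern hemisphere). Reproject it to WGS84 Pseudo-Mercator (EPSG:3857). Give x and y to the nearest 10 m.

x -6300300 m, y -4119500 m

Unproject from UTM 21S (λ₀ = -57°) → φ = -34.67279981°, λ = -56.59659953°.
Web Mercator (R = 6378137 m): x = -6300304.640 m, y = -4119504.370 m.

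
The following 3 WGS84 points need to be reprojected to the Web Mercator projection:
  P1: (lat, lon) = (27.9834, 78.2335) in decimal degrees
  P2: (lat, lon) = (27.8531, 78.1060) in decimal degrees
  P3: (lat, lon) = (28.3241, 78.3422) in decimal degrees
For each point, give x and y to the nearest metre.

P1: x 8708913 m, y 3246881 m; P2: x 8694720 m, y 3230466 m; P3: x 8721014 m, y 3289897 m

Web Mercator: x = R·λ, y = R·ln tan(π/4+φ/2), R = 6378137 m.
P1 (27.9834°, 78.2335°) → (8708913.383, 3246881.071) m.
P2 (27.8531°, 78.1060°) → (8694720.148, 3230465.653) m.
P3 (28.3241°, 78.3422°) → (8721013.812, 3289897.176) m.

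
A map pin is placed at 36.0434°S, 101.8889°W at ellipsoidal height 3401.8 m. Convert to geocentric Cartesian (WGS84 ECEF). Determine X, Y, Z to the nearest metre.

WGS84: a = 6378137 m, e² = 0.006694380; N(φ) = a/√(1−e²sin²φ) = 6385541.098 m.
X = (N+h)·cosφ·cosλ = -1064254.464 m; Y = (N+h)·cosφ·sinλ = -5055102.808 m; Z = (N(1−e²)+h)·sinφ = -3734088.148 m.

X -1064254 m, Y -5055103 m, Z -3734088 m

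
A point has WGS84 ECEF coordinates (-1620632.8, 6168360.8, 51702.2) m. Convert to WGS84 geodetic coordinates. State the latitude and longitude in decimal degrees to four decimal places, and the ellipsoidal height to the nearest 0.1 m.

λ = atan2(Y, X) = 104.72080000°; p = √(X²+Y²) = 6377705.4 m.
Bowring's method on WGS84 (a = 6378137 m, b = 6356752.314 m) gives φ = 0.46760029°, h = -220.666 m.

lat 0.4676°, lon 104.7208°, h -220.7 m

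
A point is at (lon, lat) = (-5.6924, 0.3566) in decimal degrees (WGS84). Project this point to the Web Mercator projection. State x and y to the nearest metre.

x -633675 m, y 39697 m

Web Mercator is spherical with R = a = 6378137 m.
x = R·λ = 6378137 × -0.099351122 = -633675.069 m.
y = R·ln tan(π/4 + φ/2) = 6378137 × 0.006223884 = 39696.787 m.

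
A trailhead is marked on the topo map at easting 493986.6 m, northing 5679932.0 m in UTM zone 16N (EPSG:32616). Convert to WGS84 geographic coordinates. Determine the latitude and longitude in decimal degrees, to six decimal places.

Zone 16N: λ₀ = -87°, k₀ = 0.9996, false easting 500000 m.
Meridian distance M = (N − FN)/k₀ = 5682204.9 m.
Inverse transverse Mercator on WGS84 gives φ = 51.27070017°, λ = -87.08620065°.

lat 51.270700°, lon -87.086201°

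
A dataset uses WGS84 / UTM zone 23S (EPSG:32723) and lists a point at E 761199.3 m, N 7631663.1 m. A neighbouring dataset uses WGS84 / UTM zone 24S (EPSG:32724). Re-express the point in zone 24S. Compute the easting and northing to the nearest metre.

UTM 23S → geographic: φ = -21.39840036°, λ = -42.48060028°.
UTM 24S (λ₀ = -39°) forward: E = 139069.932 m, N = 7629756.041 m.

E 139070 m, N 7629756 m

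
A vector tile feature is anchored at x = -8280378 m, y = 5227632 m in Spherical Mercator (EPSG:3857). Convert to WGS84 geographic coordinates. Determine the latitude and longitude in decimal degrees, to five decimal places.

lat 42.44340°, lon -74.38390°

R = 6378137 m. λ = x/R = -74.38390116°.
φ = 2·arctan(exp(y/R)) − 90° = 2·arctan(2.26963) − 90° = 42.44340153°.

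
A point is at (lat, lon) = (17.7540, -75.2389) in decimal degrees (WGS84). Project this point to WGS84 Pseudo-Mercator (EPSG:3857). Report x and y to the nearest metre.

x -8375556 m, y 2008775 m

Web Mercator is spherical with R = a = 6378137 m.
x = R·λ = 6378137 × -1.313166531 = -8375556.036 m.
y = R·ln tan(π/4 + φ/2) = 6378137 × 0.314946928 = 2008774.655 m.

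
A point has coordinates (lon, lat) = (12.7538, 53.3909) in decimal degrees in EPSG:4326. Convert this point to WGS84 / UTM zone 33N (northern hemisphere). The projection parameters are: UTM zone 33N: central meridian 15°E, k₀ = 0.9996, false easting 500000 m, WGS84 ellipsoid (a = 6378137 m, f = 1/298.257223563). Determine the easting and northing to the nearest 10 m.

E 350630 m, N 5918110 m

Zone 33 central meridian λ₀ = 6×33 − 183 = 15°; Δλ = -2.2462°.
Transverse Mercator on WGS84 with k₀ = 0.9996 gives E = 350632.711 m, N = 5918107.148 m.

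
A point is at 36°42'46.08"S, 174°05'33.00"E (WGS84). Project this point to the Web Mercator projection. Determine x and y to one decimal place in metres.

x 19379888.5 m, y -4399150.1 m

Web Mercator is spherical with R = a = 6378137 m.
x = R·λ = 6378137 × 3.038487328 = 19379888.451 m.
y = R·ln tan(π/4 + φ/2) = 6378137 × -0.689723356 = -4399150.060 m.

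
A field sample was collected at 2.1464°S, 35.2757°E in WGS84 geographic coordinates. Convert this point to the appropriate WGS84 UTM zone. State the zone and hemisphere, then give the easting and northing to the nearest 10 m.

Zone 36S: E 753120 m, N 9762570 m

Longitude 35.2757° lies in the 6° band [30°, 36°), giving zone 36; latitude is south of the equator, so 36S.
Zone 36 central meridian λ₀ = 6×36 − 183 = 33°; Δλ = +2.2757°.
Transverse Mercator on WGS84 with k₀ = 0.9996 gives E = 753118.775 m, N = 9762568.853 m.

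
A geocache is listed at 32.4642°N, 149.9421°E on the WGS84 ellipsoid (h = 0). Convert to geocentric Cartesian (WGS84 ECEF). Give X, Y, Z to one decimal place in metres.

X -4662211.6 m, Y 2698014.7 m, Z 3403974.2 m

WGS84: a = 6378137 m, e² = 0.006694380; N(φ) = a/√(1−e²sin²φ) = 6384297.041 m.
X = (N+h)·cosφ·cosλ = -4662211.641 m; Y = (N+h)·cosφ·sinλ = 2698014.652 m; Z = (N(1−e²)+h)·sinφ = 3403974.196 m.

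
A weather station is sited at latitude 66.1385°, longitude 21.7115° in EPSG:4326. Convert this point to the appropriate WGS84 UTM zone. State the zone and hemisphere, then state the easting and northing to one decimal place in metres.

Zone 34N: E 532116.8 m, N 7335530.2 m

Longitude 21.7115° lies in the 6° band [18°, 24°), giving zone 34; latitude is north of the equator, so 34N.
Zone 34 central meridian λ₀ = 6×34 − 183 = 21°; Δλ = +0.7115°.
Transverse Mercator on WGS84 with k₀ = 0.9996 gives E = 532116.761 m, N = 7335530.159 m.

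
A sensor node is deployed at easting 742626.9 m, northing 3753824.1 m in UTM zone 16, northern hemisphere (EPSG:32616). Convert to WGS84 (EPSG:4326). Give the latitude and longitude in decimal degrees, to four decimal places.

Zone 16N: λ₀ = -87°, k₀ = 0.9996, false easting 500000 m.
Meridian distance M = (N − FN)/k₀ = 3755326.2 m.
Inverse transverse Mercator on WGS84 gives φ = 33.89689991°, λ = -84.37619987°.

lat 33.8969°, lon -84.3762°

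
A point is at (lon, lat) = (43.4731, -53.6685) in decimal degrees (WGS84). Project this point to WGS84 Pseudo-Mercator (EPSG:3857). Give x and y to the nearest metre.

x 4839403 m, y -7107622 m

Web Mercator is spherical with R = a = 6378137 m.
x = R·λ = 6378137 × 0.758748731 = 4839403.355 m.
y = R·ln tan(π/4 + φ/2) = 6378137 × -1.114372814 = -7107622.476 m.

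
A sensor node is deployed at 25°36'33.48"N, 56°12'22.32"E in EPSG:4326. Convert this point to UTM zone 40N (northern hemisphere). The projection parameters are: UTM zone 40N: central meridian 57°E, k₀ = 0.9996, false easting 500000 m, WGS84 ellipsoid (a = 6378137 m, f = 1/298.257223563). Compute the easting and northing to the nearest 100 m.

E 420300 m, N 2832700 m

Zone 40 central meridian λ₀ = 6×40 − 183 = 57°; Δλ = -0.7938°.
Transverse Mercator on WGS84 with k₀ = 0.9996 gives E = 420295.805 m, N = 2832656.106 m.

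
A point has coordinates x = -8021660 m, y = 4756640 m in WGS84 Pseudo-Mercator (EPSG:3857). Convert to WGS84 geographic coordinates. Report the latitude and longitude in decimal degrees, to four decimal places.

lat 39.2437°, lon -72.0598°

R = 6378137 m. λ = x/R = -72.05979782°.
φ = 2·arctan(exp(y/R)) − 90° = 2·arctan(2.10807) − 90° = 39.24370092°.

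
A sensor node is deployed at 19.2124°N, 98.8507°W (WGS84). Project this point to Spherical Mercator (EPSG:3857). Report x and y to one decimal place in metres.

Web Mercator is spherical with R = a = 6378137 m.
x = R·λ = 6378137 × -1.725270183 = -11004009.589 m.
y = R·ln tan(π/4 + φ/2) = 6378137 × 0.341786105 = 2179958.604 m.

x -11004009.6 m, y 2179958.6 m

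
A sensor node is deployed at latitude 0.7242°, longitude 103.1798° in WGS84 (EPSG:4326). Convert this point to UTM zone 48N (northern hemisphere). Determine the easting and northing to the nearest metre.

E 297439 m, N 80087 m

Zone 48 central meridian λ₀ = 6×48 − 183 = 105°; Δλ = -1.8202°.
Transverse Mercator on WGS84 with k₀ = 0.9996 gives E = 297439.089 m, N = 80086.580 m.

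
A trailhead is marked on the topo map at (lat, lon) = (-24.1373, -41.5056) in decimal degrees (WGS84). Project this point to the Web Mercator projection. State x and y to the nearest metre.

Web Mercator is spherical with R = a = 6378137 m.
x = R·λ = 6378137 × -0.724409378 = -4620382.257 m.
y = R·ln tan(π/4 + φ/2) = 6378137 × -0.434319247 = -2770147.660 m.

x -4620382 m, y -2770148 m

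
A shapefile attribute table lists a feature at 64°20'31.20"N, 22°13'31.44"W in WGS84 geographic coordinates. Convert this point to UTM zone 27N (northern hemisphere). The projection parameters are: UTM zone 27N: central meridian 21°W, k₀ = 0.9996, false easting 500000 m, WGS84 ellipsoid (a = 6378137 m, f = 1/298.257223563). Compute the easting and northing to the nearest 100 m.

E 440800 m, N 7135700 m

Zone 27 central meridian λ₀ = 6×27 − 183 = -21°; Δλ = -1.2254°.
Transverse Mercator on WGS84 with k₀ = 0.9996 gives E = 440799.506 m, N = 7135695.741 m.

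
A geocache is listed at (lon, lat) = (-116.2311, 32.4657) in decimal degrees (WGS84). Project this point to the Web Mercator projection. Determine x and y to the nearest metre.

x -12938787 m, y 3824597 m

Web Mercator is spherical with R = a = 6378137 m.
x = R·λ = 6378137 × -2.028615388 = -12938786.866 m.
y = R·ln tan(π/4 + φ/2) = 6378137 × 0.599641781 = 3824597.433 m.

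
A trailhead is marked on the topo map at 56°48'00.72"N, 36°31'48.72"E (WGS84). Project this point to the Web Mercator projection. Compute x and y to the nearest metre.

x 4066523 m, y 7719390 m

Web Mercator is spherical with R = a = 6378137 m.
x = R·λ = 6378137 × 0.637572266 = 4066523.263 m.
y = R·ln tan(π/4 + φ/2) = 6378137 × 1.210289220 = 7719390.458 m.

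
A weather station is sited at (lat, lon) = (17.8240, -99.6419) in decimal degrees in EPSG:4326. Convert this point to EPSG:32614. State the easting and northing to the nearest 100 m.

Zone 14 central meridian λ₀ = 6×14 − 183 = -99°; Δλ = -0.6419°.
Transverse Mercator on WGS84 with k₀ = 0.9996 gives E = 431978.527 m, N = 1970830.397 m.

E 432000 m, N 1970800 m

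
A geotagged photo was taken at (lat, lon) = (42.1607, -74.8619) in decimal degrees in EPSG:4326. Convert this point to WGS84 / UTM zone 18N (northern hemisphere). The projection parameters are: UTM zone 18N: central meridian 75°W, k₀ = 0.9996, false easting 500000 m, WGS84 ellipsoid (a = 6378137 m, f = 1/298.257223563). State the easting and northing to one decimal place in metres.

Zone 18 central meridian λ₀ = 6×18 − 183 = -75°; Δλ = +0.1381°.
Transverse Mercator on WGS84 with k₀ = 0.9996 gives E = 511408.293 m, N = 4667628.041 m.

E 511408.3 m, N 4667628.0 m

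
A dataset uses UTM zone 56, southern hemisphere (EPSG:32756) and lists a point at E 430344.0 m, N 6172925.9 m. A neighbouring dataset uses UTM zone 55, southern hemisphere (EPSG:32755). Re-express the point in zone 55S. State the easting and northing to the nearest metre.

E 980857 m, N 6160685 m

UTM 56S → geographic: φ = -34.58310016°, λ = 152.24050041°.
UTM 55S (λ₀ = 147°) forward: E = 980857.029 m, N = 6160685.371 m.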